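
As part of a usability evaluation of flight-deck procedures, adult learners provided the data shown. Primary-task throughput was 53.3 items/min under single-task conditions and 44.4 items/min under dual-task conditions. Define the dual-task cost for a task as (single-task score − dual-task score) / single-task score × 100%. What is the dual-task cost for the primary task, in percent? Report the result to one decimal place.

16.7

Cost = (53.3 − 44.4) / 53.3 × 100%
     = 8.9000 / 53.3 × 100% = 16.6979%.
≈ 16.7%.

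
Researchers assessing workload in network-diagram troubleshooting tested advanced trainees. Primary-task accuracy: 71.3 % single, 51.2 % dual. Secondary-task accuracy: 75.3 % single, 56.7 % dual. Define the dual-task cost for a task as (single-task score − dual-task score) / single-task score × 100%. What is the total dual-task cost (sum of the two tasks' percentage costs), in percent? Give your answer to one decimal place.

Primary cost = (71.3 − 51.2) / 71.3 × 100% = 28.1907%.
Secondary cost = (75.3 − 56.7) / 75.3 × 100% = 24.7012%.
Total = 28.1907% + 24.7012% = 52.8919% ≈ 52.9%.

52.9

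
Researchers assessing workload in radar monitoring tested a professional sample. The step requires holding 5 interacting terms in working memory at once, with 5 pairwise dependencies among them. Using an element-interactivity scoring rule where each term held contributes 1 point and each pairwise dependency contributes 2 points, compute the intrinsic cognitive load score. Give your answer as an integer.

15

Element contribution: 5 × 1 = 5.
Interaction contribution: 5 × 2 = 10.
Intrinsic load = 5 + 10 = 15.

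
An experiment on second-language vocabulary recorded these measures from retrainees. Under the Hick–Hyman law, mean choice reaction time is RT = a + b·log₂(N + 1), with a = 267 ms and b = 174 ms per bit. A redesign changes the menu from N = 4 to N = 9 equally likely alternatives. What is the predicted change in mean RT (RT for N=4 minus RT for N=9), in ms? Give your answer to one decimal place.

-174.0

RT(4) = 267 + 174·log₂(5) = 267 + 174·2.3219 = 671.0106 ms.
RT(9) = 267 + 174·log₂(10) = 267 + 174·3.3219 = 845.0106 ms.
Difference = 671.0106 − 845.0106 = -174.0000 ≈ -174.0 ms.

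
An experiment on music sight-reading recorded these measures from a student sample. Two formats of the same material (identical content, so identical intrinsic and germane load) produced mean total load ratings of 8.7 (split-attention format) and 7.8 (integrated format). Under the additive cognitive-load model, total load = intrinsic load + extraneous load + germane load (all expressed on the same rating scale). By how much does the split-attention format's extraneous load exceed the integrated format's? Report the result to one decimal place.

0.9

Intrinsic and germane load are equal across formats, so the difference in total load equals the difference in extraneous load.
Extraneous-load difference = 8.7 − 7.8 = 0.9.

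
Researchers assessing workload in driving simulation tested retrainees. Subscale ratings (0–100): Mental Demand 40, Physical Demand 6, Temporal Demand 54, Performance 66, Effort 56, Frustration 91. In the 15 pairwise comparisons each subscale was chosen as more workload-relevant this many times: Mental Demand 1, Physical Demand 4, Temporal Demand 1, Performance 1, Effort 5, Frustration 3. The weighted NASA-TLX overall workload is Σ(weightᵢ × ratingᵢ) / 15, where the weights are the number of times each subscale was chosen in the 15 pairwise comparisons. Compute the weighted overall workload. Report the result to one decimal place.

49.1

The tallies are the weights (they sum to 15).
Weighted sum = 1·40 + 4·6 + 1·54 + 1·66 + 5·56 + 3·91
            = 40 + 24 + 54 + 66 + 280 + 273 = 737.
Overall workload = 737 / 15 = 49.1333 ≈ 49.1.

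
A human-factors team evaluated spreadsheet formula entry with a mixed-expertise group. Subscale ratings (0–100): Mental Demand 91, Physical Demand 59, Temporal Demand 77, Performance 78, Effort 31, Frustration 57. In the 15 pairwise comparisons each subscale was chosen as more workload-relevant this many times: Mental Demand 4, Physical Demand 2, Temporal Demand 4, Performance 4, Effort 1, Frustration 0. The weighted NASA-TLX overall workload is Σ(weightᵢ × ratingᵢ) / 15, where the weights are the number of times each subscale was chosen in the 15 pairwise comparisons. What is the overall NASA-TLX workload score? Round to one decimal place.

75.5

The tallies are the weights (they sum to 15).
Weighted sum = 4·91 + 2·59 + 4·77 + 4·78 + 1·31 + 0·57
            = 364 + 118 + 308 + 312 + 31 + 0 = 1133.
Overall workload = 1133 / 15 = 75.5333 ≈ 75.5.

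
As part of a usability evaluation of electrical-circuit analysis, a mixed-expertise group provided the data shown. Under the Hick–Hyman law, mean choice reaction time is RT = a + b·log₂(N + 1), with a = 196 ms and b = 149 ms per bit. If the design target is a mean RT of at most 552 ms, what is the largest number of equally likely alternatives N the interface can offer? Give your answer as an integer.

Set 196 + 149·log₂(N + 1) ≤ 552.
log₂(N + 1) ≤ (552 − 196) / 149 = 2.3893.
N + 1 ≤ 2^2.3893 = 5.2390.
N ≤ 4.2390, so the largest integer N is 4.

4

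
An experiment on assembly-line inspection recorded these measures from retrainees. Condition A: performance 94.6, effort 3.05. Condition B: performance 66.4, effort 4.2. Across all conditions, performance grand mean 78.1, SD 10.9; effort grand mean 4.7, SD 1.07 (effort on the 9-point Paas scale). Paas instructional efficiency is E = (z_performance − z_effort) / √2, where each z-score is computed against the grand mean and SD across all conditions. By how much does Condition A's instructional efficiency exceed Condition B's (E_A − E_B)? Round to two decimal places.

2.59

Condition A: z_P = (94.6 − 78.1)/10.9 = 1.5138; z_E = (3.05 − 4.7)/1.07 = -1.5421; E_A = (1.5138 − (-1.5421))/√2 = 2.1608.
Condition B: z_P = (66.4 − 78.1)/10.9 = -1.0734; z_E = (4.2 − 4.7)/1.07 = -0.4673; E_B = (-1.0734 − (-0.4673))/√2 = -0.4286.
E_A − E_B = 2.1608 − (-0.4286) = 2.5894 ≈ 2.59.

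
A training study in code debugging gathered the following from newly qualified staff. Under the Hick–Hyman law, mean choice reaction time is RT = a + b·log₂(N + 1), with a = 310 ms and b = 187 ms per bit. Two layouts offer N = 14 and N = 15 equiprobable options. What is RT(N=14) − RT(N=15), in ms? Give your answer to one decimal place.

-17.4

RT(14) = 310 + 187·log₂(15) = 310 + 187·3.9069 = 1040.5903 ms.
RT(15) = 310 + 187·log₂(16) = 310 + 187·4.0000 = 1058.0000 ms.
Difference = 1040.5903 − 1058.0000 = -17.4097 ≈ -17.4 ms.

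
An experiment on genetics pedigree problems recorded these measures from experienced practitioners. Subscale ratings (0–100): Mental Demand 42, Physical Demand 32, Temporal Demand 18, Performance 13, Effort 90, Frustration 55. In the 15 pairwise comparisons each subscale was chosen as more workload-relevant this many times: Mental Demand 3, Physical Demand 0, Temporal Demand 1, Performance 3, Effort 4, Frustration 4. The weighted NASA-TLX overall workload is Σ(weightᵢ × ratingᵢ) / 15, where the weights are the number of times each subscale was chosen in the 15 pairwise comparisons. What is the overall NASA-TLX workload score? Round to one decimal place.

The tallies are the weights (they sum to 15).
Weighted sum = 3·42 + 0·32 + 1·18 + 3·13 + 4·90 + 4·55
            = 126 + 0 + 18 + 39 + 360 + 220 = 763.
Overall workload = 763 / 15 = 50.8667 ≈ 50.9.

50.9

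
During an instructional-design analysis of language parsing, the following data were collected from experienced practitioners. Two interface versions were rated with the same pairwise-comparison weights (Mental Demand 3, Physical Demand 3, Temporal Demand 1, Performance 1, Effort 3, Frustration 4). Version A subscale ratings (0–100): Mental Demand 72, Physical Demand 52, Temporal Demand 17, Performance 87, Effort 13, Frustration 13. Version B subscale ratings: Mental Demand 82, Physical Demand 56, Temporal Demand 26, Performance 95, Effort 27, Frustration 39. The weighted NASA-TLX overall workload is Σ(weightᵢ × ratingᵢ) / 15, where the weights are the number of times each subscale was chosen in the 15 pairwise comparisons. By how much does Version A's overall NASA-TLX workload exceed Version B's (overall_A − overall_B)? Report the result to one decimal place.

-13.7

Version A weighted sum = 3·72 + 3·52 + 1·17 + 1·87 + 3·13 + 4·13 = 216 + 156 + 17 + 87 + 39 + 52 = 567; overall_A = 567/15 = 37.8000.
Version B weighted sum = 3·82 + 3·56 + 1·26 + 1·95 + 3·27 + 4·39 = 246 + 168 + 26 + 95 + 81 + 156 = 772; overall_B = 772/15 = 51.4667.
Difference = 37.8000 − 51.4667 = -13.6667 ≈ -13.7.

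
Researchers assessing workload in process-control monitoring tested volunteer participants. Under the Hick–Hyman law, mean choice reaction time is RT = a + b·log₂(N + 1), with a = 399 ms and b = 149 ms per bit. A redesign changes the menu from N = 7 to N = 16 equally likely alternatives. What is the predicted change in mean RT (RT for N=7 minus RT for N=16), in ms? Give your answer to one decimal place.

RT(7) = 399 + 149·log₂(8) = 399 + 149·3.0000 = 846.0000 ms.
RT(16) = 399 + 149·log₂(17) = 399 + 149·4.0875 = 1008.0375 ms.
Difference = 846.0000 − 1008.0375 = -162.0375 ≈ -162.0 ms.

-162.0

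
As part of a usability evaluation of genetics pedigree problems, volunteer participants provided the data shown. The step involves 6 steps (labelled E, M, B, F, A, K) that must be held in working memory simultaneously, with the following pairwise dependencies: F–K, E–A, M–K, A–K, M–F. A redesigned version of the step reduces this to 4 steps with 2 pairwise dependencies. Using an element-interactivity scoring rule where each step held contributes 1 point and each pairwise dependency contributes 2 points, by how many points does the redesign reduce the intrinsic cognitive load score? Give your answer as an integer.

Original: 6 × 1 + 5 × 2 = 6 + 10 = 16.
Redesigned: 4 × 1 + 2 × 2 = 4 + 4 = 8.
Reduction = 16 − 8 = 8.

8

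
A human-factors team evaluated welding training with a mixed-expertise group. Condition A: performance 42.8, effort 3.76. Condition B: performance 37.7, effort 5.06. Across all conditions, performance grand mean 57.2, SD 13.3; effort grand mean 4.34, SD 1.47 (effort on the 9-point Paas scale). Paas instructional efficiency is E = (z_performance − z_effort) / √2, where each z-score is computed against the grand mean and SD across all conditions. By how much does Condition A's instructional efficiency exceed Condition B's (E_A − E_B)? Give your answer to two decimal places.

Condition A: z_P = (42.8 − 57.2)/13.3 = -1.0827; z_E = (3.76 − 4.34)/1.47 = -0.3946; E_A = (-1.0827 − (-0.3946))/√2 = -0.4866.
Condition B: z_P = (37.7 − 57.2)/13.3 = -1.4662; z_E = (5.06 − 4.34)/1.47 = 0.4898; E_B = (-1.4662 − 0.4898)/√2 = -1.3831.
E_A − E_B = -0.4866 − (-1.3831) = 0.8965 ≈ 0.90.

0.90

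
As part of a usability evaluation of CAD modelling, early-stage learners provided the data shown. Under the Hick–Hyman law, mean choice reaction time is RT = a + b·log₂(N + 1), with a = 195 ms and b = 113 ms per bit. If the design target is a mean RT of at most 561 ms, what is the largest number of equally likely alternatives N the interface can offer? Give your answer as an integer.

8

Set 195 + 113·log₂(N + 1) ≤ 561.
log₂(N + 1) ≤ (561 − 195) / 113 = 3.2389.
N + 1 ≤ 2^3.2389 = 9.4407.
N ≤ 8.4407, so the largest integer N is 8.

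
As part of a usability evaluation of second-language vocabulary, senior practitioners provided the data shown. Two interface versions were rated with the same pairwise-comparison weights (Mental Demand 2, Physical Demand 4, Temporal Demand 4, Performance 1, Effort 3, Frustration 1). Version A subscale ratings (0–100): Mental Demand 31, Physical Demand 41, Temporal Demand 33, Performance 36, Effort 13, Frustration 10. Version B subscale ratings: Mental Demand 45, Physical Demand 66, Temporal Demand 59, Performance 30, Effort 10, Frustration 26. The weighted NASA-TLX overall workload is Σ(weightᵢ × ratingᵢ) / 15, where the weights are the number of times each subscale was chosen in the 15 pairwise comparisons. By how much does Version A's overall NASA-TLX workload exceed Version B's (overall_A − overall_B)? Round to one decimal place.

-15.5

Version A weighted sum = 2·31 + 4·41 + 4·33 + 1·36 + 3·13 + 1·10 = 62 + 164 + 132 + 36 + 39 + 10 = 443; overall_A = 443/15 = 29.5333.
Version B weighted sum = 2·45 + 4·66 + 4·59 + 1·30 + 3·10 + 1·26 = 90 + 264 + 236 + 30 + 30 + 26 = 676; overall_B = 676/15 = 45.0667.
Difference = 29.5333 − 45.0667 = -15.5334 ≈ -15.5.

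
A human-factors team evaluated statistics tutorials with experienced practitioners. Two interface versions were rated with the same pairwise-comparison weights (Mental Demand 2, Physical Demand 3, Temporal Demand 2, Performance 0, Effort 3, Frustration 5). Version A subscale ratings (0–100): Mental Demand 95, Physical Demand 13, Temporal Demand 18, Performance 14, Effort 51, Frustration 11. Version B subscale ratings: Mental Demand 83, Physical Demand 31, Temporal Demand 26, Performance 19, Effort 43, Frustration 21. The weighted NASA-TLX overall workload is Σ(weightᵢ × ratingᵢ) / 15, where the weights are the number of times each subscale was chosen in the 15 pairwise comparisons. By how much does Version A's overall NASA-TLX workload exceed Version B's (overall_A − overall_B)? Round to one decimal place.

-4.8

Version A weighted sum = 2·95 + 3·13 + 2·18 + 0·14 + 3·51 + 5·11 = 190 + 39 + 36 + 0 + 153 + 55 = 473; overall_A = 473/15 = 31.5333.
Version B weighted sum = 2·83 + 3·31 + 2·26 + 0·19 + 3·43 + 5·21 = 166 + 93 + 52 + 0 + 129 + 105 = 545; overall_B = 545/15 = 36.3333.
Difference = 31.5333 − 36.3333 = -4.8000 ≈ -4.8.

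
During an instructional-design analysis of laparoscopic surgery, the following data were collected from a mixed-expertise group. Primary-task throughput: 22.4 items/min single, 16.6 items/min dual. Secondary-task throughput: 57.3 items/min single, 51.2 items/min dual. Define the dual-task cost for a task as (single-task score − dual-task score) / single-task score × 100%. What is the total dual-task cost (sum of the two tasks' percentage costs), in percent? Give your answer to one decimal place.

Primary cost = (22.4 − 16.6) / 22.4 × 100% = 25.8929%.
Secondary cost = (57.3 − 51.2) / 57.3 × 100% = 10.6457%.
Total = 25.8929% + 10.6457% = 36.5386% ≈ 36.5%.

36.5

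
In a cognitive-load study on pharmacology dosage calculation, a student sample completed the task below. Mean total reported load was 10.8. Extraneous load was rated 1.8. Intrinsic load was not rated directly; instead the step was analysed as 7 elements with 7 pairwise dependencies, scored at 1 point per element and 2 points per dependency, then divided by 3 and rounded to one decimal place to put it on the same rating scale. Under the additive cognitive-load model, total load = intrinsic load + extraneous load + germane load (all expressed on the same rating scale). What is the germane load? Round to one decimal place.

2.0

Intrinsic (element-interactivity): (7 × 1 + 7 × 2) / 3 = 21 / 3 = 7.0000 → 7.0.
germane load = total − intrinsic − extraneous
             = 10.8 − 7.0 − 1.8 = 2.0.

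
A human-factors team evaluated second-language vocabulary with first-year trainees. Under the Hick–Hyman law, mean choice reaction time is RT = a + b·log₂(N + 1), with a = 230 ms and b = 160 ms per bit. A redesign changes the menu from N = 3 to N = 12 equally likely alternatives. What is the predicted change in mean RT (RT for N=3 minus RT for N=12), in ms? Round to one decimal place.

-272.1

RT(3) = 230 + 160·log₂(4) = 230 + 160·2.0000 = 550.0000 ms.
RT(12) = 230 + 160·log₂(13) = 230 + 160·3.7004 = 822.0640 ms.
Difference = 550.0000 − 822.0640 = -272.0640 ≈ -272.1 ms.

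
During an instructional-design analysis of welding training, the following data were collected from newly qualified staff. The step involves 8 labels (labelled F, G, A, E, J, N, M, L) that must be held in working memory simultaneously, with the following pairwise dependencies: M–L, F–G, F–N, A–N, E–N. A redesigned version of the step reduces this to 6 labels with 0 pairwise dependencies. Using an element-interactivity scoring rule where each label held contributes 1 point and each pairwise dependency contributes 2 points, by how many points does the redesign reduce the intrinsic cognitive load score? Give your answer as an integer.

12

Original: 8 × 1 + 5 × 2 = 8 + 10 = 18.
Redesigned: 6 × 1 + 0 × 2 = 6 + 0 = 6.
Reduction = 18 − 6 = 12.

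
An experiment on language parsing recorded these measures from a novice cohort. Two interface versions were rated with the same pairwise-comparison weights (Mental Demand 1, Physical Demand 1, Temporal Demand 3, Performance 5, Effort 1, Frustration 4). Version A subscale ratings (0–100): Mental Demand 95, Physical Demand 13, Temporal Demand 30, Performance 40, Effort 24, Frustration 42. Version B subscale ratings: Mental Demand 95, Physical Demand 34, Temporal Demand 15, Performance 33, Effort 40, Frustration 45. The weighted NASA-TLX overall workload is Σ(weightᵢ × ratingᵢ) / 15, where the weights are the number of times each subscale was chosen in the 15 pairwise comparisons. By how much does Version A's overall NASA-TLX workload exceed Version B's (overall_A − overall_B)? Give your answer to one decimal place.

2.1

Version A weighted sum = 1·95 + 1·13 + 3·30 + 5·40 + 1·24 + 4·42 = 95 + 13 + 90 + 200 + 24 + 168 = 590; overall_A = 590/15 = 39.3333.
Version B weighted sum = 1·95 + 1·34 + 3·15 + 5·33 + 1·40 + 4·45 = 95 + 34 + 45 + 165 + 40 + 180 = 559; overall_B = 559/15 = 37.2667.
Difference = 39.3333 − 37.2667 = 2.0666 ≈ 2.1.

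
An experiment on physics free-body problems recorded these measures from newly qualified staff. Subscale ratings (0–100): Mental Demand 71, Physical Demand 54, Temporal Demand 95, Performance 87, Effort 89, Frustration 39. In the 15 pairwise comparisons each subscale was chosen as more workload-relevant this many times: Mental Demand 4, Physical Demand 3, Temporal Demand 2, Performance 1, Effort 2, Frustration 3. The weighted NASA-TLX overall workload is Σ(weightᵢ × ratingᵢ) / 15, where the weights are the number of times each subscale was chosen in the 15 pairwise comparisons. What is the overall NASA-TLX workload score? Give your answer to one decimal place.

The tallies are the weights (they sum to 15).
Weighted sum = 4·71 + 3·54 + 2·95 + 1·87 + 2·89 + 3·39
            = 284 + 162 + 190 + 87 + 178 + 117 = 1018.
Overall workload = 1018 / 15 = 67.8667 ≈ 67.9.

67.9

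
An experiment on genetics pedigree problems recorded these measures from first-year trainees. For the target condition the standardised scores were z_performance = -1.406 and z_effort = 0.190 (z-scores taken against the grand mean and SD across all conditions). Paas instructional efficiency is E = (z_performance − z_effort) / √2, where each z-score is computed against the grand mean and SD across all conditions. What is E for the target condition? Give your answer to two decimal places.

z_P − z_E = -1.406 − 0.190 = -1.5960.
E = -1.5960 / √2 = -1.5960 / 1.41421 = -1.1285 ≈ -1.13.

-1.13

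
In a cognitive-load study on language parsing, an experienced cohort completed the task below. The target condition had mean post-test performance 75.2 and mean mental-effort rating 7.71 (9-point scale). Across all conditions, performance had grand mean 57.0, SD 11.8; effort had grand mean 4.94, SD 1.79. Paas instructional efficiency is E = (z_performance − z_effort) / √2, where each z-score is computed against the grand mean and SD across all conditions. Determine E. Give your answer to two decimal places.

0.00

z_performance = (75.2 − 57.0) / 11.8 = 18.2000 / 11.8 = 1.5424.
z_effort = (7.71 − 4.94) / 1.79 = 2.7700 / 1.79 = 1.5475.
z_P − z_E = 1.5424 − 1.5475 = -0.0051.
E = -0.0051 / √2 = -0.0051 / 1.41421 = -0.0036 ≈ 0.00.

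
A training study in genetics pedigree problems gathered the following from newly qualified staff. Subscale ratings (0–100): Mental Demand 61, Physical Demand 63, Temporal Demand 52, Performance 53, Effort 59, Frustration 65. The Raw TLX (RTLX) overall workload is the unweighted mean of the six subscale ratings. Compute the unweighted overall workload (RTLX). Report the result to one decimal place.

Sum of ratings = 61 + 63 + 52 + 53 + 59 + 65 = 353.
RTLX = 353 / 6 = 58.8333 ≈ 58.8.

58.8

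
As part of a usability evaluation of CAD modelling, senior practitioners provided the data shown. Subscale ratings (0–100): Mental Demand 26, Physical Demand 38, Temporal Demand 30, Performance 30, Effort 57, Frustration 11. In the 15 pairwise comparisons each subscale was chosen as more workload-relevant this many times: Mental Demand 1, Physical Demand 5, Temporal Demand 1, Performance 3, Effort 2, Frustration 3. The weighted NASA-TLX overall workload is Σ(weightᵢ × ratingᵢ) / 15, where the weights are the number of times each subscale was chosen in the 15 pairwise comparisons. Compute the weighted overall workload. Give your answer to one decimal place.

The tallies are the weights (they sum to 15).
Weighted sum = 1·26 + 5·38 + 1·30 + 3·30 + 2·57 + 3·11
            = 26 + 190 + 30 + 90 + 114 + 33 = 483.
Overall workload = 483 / 15 = 32.2000 ≈ 32.2.

32.2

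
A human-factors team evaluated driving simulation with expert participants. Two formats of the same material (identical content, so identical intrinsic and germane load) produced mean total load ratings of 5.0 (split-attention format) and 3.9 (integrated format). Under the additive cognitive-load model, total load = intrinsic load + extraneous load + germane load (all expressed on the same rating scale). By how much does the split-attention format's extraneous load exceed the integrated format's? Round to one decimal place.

Intrinsic and germane load are equal across formats, so the difference in total load equals the difference in extraneous load.
Extraneous-load difference = 5.0 − 3.9 = 1.1.

1.1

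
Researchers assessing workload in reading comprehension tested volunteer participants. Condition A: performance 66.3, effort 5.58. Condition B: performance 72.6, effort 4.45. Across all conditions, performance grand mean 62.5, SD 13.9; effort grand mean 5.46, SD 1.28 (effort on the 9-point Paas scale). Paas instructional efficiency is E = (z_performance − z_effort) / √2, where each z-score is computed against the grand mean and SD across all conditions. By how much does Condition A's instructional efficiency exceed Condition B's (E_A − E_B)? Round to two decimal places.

Condition A: z_P = (66.3 − 62.5)/13.9 = 0.2734; z_E = (5.58 − 5.46)/1.28 = 0.0938; E_A = (0.2734 − 0.0938)/√2 = 0.1270.
Condition B: z_P = (72.6 − 62.5)/13.9 = 0.7266; z_E = (4.45 − 5.46)/1.28 = -0.7891; E_B = (0.7266 − (-0.7891))/√2 = 1.0718.
E_A − E_B = 0.1270 − 1.0718 = -0.9448 ≈ -0.94.

-0.94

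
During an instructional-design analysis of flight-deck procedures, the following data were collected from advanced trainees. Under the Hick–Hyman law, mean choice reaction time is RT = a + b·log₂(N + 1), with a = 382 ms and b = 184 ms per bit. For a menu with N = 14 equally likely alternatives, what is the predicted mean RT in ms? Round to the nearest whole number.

log₂(14 + 1) = log₂(15) = 3.9069.
RT = 382 + 184 × 3.9069 = 382 + 718.8696 = 1100.8696 ms.
≈ 1101 ms.

1101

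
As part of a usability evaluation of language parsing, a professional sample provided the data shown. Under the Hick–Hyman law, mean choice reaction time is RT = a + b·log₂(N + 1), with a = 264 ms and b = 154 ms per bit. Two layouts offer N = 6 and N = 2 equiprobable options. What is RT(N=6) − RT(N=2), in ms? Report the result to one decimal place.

RT(6) = 264 + 154·log₂(7) = 264 + 154·2.8074 = 696.3396 ms.
RT(2) = 264 + 154·log₂(3) = 264 + 154·1.5850 = 508.0900 ms.
Difference = 696.3396 − 508.0900 = 188.2496 ≈ 188.2 ms.

188.2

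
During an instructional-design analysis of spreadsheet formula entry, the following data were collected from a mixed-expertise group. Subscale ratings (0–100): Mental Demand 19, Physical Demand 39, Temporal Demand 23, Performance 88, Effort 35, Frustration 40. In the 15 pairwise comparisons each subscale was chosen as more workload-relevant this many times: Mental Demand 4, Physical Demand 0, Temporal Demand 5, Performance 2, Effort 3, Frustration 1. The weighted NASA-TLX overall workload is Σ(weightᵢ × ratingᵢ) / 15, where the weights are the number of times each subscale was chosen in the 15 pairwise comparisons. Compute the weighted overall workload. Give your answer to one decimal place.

The tallies are the weights (they sum to 15).
Weighted sum = 4·19 + 0·39 + 5·23 + 2·88 + 3·35 + 1·40
            = 76 + 0 + 115 + 176 + 105 + 40 = 512.
Overall workload = 512 / 15 = 34.1333 ≈ 34.1.

34.1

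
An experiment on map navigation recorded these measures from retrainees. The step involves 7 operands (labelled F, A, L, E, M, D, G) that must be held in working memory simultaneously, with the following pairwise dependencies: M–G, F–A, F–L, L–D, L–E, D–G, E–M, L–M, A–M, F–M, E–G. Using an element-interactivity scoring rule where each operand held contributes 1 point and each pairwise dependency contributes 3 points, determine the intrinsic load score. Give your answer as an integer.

Count of operands held simultaneously: 7.
Count of pairwise dependencies listed: 11.
Element contribution: 7 × 1 = 7.
Interaction contribution: 11 × 3 = 33.
Intrinsic load = 7 + 33 = 40.

40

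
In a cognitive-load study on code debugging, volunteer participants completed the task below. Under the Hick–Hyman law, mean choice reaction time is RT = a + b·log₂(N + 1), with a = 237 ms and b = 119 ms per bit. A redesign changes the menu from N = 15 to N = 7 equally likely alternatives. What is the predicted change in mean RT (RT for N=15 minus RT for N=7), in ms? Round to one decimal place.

RT(15) = 237 + 119·log₂(16) = 237 + 119·4.0000 = 713.0000 ms.
RT(7) = 237 + 119·log₂(8) = 237 + 119·3.0000 = 594.0000 ms.
Difference = 713.0000 − 594.0000 = 119.0000 ≈ 119.0 ms.

119.0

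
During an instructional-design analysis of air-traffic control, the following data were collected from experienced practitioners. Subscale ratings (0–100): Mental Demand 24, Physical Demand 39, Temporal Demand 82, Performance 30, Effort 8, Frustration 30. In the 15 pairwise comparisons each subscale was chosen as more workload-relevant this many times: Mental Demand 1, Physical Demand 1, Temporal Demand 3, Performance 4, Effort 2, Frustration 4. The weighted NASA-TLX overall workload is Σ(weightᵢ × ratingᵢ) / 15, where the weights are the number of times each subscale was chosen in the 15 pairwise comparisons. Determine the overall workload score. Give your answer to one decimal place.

37.7

The tallies are the weights (they sum to 15).
Weighted sum = 1·24 + 1·39 + 3·82 + 4·30 + 2·8 + 4·30
            = 24 + 39 + 246 + 120 + 16 + 120 = 565.
Overall workload = 565 / 15 = 37.6667 ≈ 37.7.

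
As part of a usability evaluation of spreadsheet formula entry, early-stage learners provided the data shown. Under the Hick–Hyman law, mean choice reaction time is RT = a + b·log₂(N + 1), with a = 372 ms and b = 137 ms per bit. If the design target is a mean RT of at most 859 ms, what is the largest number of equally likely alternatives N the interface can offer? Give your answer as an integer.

Set 372 + 137·log₂(N + 1) ≤ 859.
log₂(N + 1) ≤ (859 − 372) / 137 = 3.5547.
N + 1 ≤ 2^3.5547 = 11.7509.
N ≤ 10.7509, so the largest integer N is 10.

10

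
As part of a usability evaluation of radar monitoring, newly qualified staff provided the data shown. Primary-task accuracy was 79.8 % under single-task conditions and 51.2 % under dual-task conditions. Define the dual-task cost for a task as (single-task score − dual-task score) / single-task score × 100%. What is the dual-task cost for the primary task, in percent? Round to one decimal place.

Cost = (79.8 − 51.2) / 79.8 × 100%
     = 28.6000 / 79.8 × 100% = 35.8396%.
≈ 35.8%.

35.8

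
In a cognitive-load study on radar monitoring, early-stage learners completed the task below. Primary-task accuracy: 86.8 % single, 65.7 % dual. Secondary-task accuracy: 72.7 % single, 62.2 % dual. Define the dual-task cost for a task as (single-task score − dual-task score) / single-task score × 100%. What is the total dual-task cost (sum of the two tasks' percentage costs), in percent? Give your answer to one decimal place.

38.8

Primary cost = (86.8 − 65.7) / 86.8 × 100% = 24.3088%.
Secondary cost = (72.7 − 62.2) / 72.7 × 100% = 14.4429%.
Total = 24.3088% + 14.4429% = 38.7517% ≈ 38.8%.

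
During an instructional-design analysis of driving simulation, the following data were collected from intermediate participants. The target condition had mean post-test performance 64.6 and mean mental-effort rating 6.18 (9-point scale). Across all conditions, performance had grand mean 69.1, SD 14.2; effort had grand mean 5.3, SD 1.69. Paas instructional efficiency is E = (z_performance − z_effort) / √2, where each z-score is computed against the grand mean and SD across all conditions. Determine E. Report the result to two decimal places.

z_performance = (64.6 − 69.1) / 14.2 = -4.5000 / 14.2 = -0.3169.
z_effort = (6.18 − 5.3) / 1.69 = 0.8800 / 1.69 = 0.5207.
z_P − z_E = -0.3169 − 0.5207 = -0.8376.
E = -0.8376 / √2 = -0.8376 / 1.41421 = -0.5923 ≈ -0.59.

-0.59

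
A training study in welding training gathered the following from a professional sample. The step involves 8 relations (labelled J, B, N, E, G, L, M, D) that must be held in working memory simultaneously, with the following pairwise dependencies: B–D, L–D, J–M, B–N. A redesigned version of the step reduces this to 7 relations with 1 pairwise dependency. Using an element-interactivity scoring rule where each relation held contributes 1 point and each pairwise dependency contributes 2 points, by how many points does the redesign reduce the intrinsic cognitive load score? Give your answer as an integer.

Original: 8 × 1 + 4 × 2 = 8 + 8 = 16.
Redesigned: 7 × 1 + 1 × 2 = 7 + 2 = 9.
Reduction = 16 − 9 = 7.

7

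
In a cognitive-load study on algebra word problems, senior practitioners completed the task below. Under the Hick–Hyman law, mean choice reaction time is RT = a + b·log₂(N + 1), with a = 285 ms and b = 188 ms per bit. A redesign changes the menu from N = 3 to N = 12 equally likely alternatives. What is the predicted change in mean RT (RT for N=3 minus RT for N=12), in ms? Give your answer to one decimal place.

-319.7

RT(3) = 285 + 188·log₂(4) = 285 + 188·2.0000 = 661.0000 ms.
RT(12) = 285 + 188·log₂(13) = 285 + 188·3.7004 = 980.6752 ms.
Difference = 661.0000 − 980.6752 = -319.6752 ≈ -319.7 ms.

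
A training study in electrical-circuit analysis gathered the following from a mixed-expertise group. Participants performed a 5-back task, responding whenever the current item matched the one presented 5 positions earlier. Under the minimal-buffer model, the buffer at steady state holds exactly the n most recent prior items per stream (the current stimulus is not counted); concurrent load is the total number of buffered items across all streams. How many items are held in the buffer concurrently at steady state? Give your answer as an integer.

The buffer holds the 5 most recent prior items.
Steady-state concurrent load = 5 items.

5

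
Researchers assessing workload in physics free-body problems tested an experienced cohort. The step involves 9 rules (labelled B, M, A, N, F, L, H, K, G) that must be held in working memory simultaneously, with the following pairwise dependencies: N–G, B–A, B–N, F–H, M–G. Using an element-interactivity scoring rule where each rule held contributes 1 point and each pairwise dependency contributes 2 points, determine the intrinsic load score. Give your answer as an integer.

19

Count of rules held simultaneously: 9.
Count of pairwise dependencies listed: 5.
Element contribution: 9 × 1 = 9.
Interaction contribution: 5 × 2 = 10.
Intrinsic load = 9 + 10 = 19.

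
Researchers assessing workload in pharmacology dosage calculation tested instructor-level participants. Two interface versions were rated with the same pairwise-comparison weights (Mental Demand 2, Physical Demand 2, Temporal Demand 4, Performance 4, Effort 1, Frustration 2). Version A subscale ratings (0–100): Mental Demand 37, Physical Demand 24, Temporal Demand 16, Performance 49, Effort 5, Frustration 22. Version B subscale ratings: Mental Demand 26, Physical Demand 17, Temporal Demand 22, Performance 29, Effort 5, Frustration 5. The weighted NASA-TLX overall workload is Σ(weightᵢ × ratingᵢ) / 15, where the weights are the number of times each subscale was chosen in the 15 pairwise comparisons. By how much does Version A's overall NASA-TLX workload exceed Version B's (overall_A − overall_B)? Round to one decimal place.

Version A weighted sum = 2·37 + 2·24 + 4·16 + 4·49 + 1·5 + 2·22 = 74 + 48 + 64 + 196 + 5 + 44 = 431; overall_A = 431/15 = 28.7333.
Version B weighted sum = 2·26 + 2·17 + 4·22 + 4·29 + 1·5 + 2·5 = 52 + 34 + 88 + 116 + 5 + 10 = 305; overall_B = 305/15 = 20.3333.
Difference = 28.7333 − 20.3333 = 8.4000 ≈ 8.4.

8.4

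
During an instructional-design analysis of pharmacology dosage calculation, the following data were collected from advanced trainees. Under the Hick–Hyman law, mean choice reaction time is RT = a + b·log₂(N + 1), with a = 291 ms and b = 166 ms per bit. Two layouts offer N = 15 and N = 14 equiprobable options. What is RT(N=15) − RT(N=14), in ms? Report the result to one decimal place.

RT(15) = 291 + 166·log₂(16) = 291 + 166·4.0000 = 955.0000 ms.
RT(14) = 291 + 166·log₂(15) = 291 + 166·3.9069 = 939.5454 ms.
Difference = 955.0000 − 939.5454 = 15.4546 ≈ 15.5 ms.

15.5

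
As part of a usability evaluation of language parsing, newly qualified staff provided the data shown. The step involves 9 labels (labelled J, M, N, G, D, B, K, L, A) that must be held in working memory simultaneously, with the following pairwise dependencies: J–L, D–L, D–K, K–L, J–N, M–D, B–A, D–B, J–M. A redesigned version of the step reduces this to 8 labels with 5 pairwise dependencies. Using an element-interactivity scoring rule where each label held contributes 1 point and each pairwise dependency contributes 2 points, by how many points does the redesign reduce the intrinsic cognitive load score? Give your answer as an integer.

Original: 9 × 1 + 9 × 2 = 9 + 18 = 27.
Redesigned: 8 × 1 + 5 × 2 = 8 + 10 = 18.
Reduction = 27 − 18 = 9.

9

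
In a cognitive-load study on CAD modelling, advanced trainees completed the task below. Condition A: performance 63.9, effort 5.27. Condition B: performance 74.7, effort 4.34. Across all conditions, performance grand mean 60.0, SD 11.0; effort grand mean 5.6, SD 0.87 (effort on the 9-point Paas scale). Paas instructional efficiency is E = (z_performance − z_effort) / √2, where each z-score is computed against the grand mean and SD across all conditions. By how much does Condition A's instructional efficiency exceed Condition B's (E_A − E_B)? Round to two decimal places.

Condition A: z_P = (63.9 − 60.0)/11.0 = 0.3545; z_E = (5.27 − 5.6)/0.87 = -0.3793; E_A = (0.3545 − (-0.3793))/√2 = 0.5189.
Condition B: z_P = (74.7 − 60.0)/11.0 = 1.3364; z_E = (4.34 − 5.6)/0.87 = -1.4483; E_B = (1.3364 − (-1.4483))/√2 = 1.9691.
E_A − E_B = 0.5189 − 1.9691 = -1.4502 ≈ -1.45.

-1.45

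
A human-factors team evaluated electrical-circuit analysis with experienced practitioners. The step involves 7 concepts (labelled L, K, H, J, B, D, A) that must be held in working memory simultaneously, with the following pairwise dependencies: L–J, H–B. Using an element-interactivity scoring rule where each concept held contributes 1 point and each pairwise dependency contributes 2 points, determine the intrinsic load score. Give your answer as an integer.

Count of concepts held simultaneously: 7.
Count of pairwise dependencies listed: 2.
Element contribution: 7 × 1 = 7.
Interaction contribution: 2 × 2 = 4.
Intrinsic load = 7 + 4 = 11.

11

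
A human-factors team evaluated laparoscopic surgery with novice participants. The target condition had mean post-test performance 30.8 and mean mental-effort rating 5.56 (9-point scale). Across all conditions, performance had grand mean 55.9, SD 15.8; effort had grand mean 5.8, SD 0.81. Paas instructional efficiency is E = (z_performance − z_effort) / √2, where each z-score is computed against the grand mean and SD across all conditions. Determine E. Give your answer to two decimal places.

z_performance = (30.8 − 55.9) / 15.8 = -25.1000 / 15.8 = -1.5886.
z_effort = (5.56 − 5.8) / 0.81 = -0.2400 / 0.81 = -0.2963.
z_P − z_E = -1.5886 − (-0.2963) = -1.2923.
E = -1.2923 / √2 = -1.2923 / 1.41421 = -0.9138 ≈ -0.91.

-0.91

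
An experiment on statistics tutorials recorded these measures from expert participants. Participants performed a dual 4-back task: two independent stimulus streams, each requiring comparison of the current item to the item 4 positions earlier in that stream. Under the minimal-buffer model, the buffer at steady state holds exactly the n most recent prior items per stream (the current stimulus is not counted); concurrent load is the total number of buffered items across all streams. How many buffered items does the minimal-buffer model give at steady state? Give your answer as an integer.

8

Each stream's buffer holds its 4 most recent prior items.
Two independent streams: 2 × 4 = 8 buffered items at steady state.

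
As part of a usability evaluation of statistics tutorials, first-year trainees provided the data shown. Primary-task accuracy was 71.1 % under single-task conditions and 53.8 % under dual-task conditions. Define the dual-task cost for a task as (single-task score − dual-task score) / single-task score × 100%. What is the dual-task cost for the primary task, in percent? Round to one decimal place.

Cost = (71.1 − 53.8) / 71.1 × 100%
     = 17.3000 / 71.1 × 100% = 24.3319%.
≈ 24.3%.

24.3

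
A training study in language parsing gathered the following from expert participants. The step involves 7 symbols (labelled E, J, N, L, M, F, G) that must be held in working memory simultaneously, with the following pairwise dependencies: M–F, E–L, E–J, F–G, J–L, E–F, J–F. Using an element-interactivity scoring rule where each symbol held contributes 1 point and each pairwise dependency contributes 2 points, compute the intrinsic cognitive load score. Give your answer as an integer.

Count of symbols held simultaneously: 7.
Count of pairwise dependencies listed: 7.
Element contribution: 7 × 1 = 7.
Interaction contribution: 7 × 2 = 14.
Intrinsic load = 7 + 14 = 21.

21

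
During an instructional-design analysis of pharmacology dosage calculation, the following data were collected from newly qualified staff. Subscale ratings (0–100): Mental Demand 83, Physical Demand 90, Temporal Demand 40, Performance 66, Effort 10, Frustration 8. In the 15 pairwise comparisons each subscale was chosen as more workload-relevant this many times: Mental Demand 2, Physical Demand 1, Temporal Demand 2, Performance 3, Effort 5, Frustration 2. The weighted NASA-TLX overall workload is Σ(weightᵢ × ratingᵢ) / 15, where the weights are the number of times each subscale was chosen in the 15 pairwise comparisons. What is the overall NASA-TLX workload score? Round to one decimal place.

40.0

The tallies are the weights (they sum to 15).
Weighted sum = 2·83 + 1·90 + 2·40 + 3·66 + 5·10 + 2·8
            = 166 + 90 + 80 + 198 + 50 + 16 = 600.
Overall workload = 600 / 15 = 40.0000 ≈ 40.0.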